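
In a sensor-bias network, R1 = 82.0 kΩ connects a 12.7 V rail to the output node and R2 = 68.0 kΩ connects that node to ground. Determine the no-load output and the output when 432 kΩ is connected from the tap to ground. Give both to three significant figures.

Unloaded: 5.76 V; loaded: 5.30 V

Open-circuit: V = 12.7 × 68.0/(82.0 + 68.0) = 5.76 V.
With the load, R2 becomes R2‖R_L = 58.75 kΩ, so V = 12.7 × 58.75/140.8 = 5.30 V.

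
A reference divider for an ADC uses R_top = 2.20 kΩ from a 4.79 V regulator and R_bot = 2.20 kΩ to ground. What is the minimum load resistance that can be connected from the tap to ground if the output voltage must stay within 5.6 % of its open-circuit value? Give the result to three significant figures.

R_L(min) ≈ 18.5 kΩ

Output resistance R_th = R_top‖R_bot = (2.20 × 2.20)/4.400 = 1.100 kΩ.
The fractional drop is R_th/(R_th + R_L); requiring this ≤ 0.0560 gives R_L ≥ R_th(1/0.0560 − 1) = 1.100 × 16.86 = 18.5 kΩ.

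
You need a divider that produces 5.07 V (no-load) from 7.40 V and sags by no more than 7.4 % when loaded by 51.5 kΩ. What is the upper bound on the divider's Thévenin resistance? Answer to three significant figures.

R_th ≤ 4.12 kΩ

Loading drop = R_th/(R_th + R_L) ≤ 0.0740, so R_th ≤ R_L · ε/(1−ε) = 51.5 kΩ × 0.0740/0.9260 = 4.12 kΩ.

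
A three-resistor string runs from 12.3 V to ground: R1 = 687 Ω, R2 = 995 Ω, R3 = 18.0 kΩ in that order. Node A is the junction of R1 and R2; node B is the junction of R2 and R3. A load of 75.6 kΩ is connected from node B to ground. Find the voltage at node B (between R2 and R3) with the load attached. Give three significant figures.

At node B, R3 is in parallel with the load: R3‖R_L = 14540 Ω.
Below node A the resistance is R2 + (R3‖R_L) = 15530 Ω, so V_A = 12.3 × 15530/16220 = 11.78 V.
Then V_B = V_A × (R3‖R_L)/(R2 + R3‖R_L) = 11.78 × 14540/15530 = 11.0 V.

V ≈ 11.0 V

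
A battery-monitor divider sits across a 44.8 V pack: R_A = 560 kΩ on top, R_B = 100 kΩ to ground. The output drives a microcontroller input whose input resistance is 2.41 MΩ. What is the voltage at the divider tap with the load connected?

V_out ≈ 6.56 V

The load sits in parallel with R_B: R_B‖R_L = (100 × 2410) / (100 + 2410) = 96.02 kΩ.
V_out = 44.8 × 96.02 / (560 + 96.02) = 44.8 × 96.02/656.0 = 6.56 V.
(Unloaded it would have been 6.79 V.)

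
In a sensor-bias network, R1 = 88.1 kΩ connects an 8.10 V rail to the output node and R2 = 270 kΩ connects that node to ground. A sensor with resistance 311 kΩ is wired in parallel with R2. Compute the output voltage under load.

V_out ≈ 5.03 V

The load sits in parallel with R2: R2‖R_L = (270 × 311) / (270 + 311) = 144.5 kΩ.
V_out = 8.10 × 144.5 / (88.1 + 144.5) = 8.10 × 144.5/232.6 = 5.03 V.
(Unloaded it would have been 6.11 V.)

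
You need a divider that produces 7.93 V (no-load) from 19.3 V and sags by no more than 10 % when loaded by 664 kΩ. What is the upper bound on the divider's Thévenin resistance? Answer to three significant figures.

R_th ≤ 73.8 kΩ

Loading drop = R_th/(R_th + R_L) ≤ 0.100, so R_th ≤ R_L · ε/(1−ε) = 664 kΩ × 0.100/0.9000 = 73.8 kΩ.
(Any R1, R2 with R2/(R1+R2) = 0.411 and R1‖R2 ≤ 73.8 kΩ will meet the spec.)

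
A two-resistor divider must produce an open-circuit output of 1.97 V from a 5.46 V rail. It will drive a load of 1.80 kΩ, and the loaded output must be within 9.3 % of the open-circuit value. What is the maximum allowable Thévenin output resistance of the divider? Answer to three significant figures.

Loading drop = R_th/(R_th + R_L) ≤ 0.0930, so R_th ≤ R_L · ε/(1−ε) = 1.80 kΩ × 0.0930/0.9070 = 185 Ω.

R_th ≤ 185 Ω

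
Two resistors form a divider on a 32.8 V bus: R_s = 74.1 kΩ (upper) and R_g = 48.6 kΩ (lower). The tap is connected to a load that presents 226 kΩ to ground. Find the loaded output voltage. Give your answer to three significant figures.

The load sits in parallel with R_g: R_g‖R_L = (48.6 × 226) / (48.6 + 226) = 40.00 kΩ.
V_out = 32.8 × 40.00 / (74.1 + 40.00) = 32.8 × 40.00/114.1 = 11.5 V.

V_out ≈ 11.5 V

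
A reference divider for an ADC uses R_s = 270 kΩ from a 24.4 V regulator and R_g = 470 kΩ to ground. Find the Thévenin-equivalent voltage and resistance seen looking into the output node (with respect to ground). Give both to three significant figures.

V_th is the open-circuit tap voltage: 24.4 × 470/(270 + 470) = 15.5 V.
With the supply zeroed, R_s and R_g appear in parallel from the tap: R_th = R_s‖R_g = (270 × 470)/740.0 = 171 kΩ.

V_th = 15.5 V, R_th = 171 kΩ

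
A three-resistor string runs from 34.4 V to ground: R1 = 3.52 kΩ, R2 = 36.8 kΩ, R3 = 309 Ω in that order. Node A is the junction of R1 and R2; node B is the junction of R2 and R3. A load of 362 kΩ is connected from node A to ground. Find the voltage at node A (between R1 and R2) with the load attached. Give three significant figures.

Below node A the series string R2+R3 = 37110 Ω sits in parallel with the 362000 Ω load: 33660 Ω.
V_A = 34.4 × 33660/(3520 + 33660) = 31.1 V.

V ≈ 31.1 V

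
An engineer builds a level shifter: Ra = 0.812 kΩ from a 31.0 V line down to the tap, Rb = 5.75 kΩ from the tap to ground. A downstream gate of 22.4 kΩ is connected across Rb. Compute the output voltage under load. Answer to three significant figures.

V_out ≈ 26.3 V

The load sits in parallel with Rb: Rb‖R_L = (5750 × 22400) / (5750 + 22400) = 4575 Ω.
V_out = 31.0 × 4575 / (812 + 4575) = 31.0 × 4575/5387 = 26.3 V.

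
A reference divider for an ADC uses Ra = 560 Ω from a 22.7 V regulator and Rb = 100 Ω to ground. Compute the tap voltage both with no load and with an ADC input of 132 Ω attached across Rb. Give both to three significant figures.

Unloaded: 3.44 V; loaded: 2.09 V

Open-circuit: V = 22.7 × 100/(560 + 100) = 3.44 V.
With the load, Rb becomes Rb‖R_L = 56.90 Ω, so V = 22.7 × 56.90/616.9 = 2.09 V.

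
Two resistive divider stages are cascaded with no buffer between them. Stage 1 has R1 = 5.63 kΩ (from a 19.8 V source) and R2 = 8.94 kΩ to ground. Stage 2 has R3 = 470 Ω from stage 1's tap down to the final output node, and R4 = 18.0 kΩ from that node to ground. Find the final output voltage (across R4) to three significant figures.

Stage 2 presents R3+R4 = 18470 Ω as a load on stage 1's tap.
Stage 1's lower leg becomes R2‖(R3+R4) = 6024 Ω, so V_mid = 19.8 × 6024/11650 = 10.23 V.
Stage 2 is itself unloaded: V_out = V_mid × R4/(R3+R4) = 10.23 × 18000/18470 = 9.97 V.

V_out ≈ 9.97 V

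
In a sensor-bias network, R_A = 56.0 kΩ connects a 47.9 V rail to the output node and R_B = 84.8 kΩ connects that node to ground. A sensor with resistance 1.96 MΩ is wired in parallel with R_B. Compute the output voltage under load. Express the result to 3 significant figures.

V_out ≈ 28.4 V

The load sits in parallel with R_B: R_B‖R_L = (84.8 × 1960) / (84.8 + 1960) = 81.28 kΩ.
V_out = 47.9 × 81.28 / (56.0 + 81.28) = 47.9 × 81.28/137.3 = 28.4 V.
(Unloaded it would have been 28.8 V.)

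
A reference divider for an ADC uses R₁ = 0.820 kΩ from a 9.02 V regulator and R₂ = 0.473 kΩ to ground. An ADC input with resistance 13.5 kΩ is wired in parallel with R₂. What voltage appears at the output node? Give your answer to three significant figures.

V_out ≈ 3.23 V

The load sits in parallel with R₂: R₂‖R_L = (473 × 13500) / (473 + 13500) = 457.0 Ω.
V_out = 9.02 × 457.0 / (820 + 457.0) = 9.02 × 457.0/1277 = 3.23 V.
(Unloaded it would have been 3.30 V.)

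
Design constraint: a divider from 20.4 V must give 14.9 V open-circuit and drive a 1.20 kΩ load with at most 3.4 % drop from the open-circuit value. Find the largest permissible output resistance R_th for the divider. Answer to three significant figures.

Loading drop = R_th/(R_th + R_L) ≤ 0.0340, so R_th ≤ R_L · ε/(1−ε) = 1.20 kΩ × 0.0340/0.9660 = 42.2 Ω.

R_th ≤ 42.2 Ω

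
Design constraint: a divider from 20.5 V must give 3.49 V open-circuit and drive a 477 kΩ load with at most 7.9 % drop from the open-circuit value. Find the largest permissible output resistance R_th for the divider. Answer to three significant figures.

R_th ≤ 40.9 kΩ

Loading drop = R_th/(R_th + R_L) ≤ 0.0790, so R_th ≤ R_L · ε/(1−ε) = 477 kΩ × 0.0790/0.9210 = 40.9 kΩ.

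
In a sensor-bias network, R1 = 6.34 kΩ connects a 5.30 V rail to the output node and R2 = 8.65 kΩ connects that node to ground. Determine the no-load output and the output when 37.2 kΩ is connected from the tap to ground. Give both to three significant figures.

Unloaded: 3.06 V; loaded: 2.78 V

Open-circuit: V = 5.30 × 8.65/(6.34 + 8.65) = 3.06 V.
With the load, R2 becomes R2‖R_L = 7.018 kΩ, so V = 5.30 × 7.018/13.36 = 2.78 V.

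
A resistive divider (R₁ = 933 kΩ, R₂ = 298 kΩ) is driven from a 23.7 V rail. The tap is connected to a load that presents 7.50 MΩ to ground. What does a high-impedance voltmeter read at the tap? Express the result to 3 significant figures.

The load sits in parallel with R₂: R₂‖R_L = (298 × 7500) / (298 + 7500) = 286.6 kΩ.
V_out = 23.7 × 286.6 / (933 + 286.6) = 23.7 × 286.6/1220 = 5.57 V.
(Unloaded it would have been 5.74 V.)

V_out ≈ 5.57 V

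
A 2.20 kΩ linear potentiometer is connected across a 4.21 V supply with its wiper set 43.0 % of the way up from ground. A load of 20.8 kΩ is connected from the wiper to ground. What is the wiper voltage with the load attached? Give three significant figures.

V ≈ 1.76 V

The wiper splits the pot into (1−α)R = 1254 Ω above and αR = 946.0 Ω below.
Lower section ‖ load = 904.8 Ω.
V_wiper = 4.21 × 904.8/(1254 + 904.8) = 1.76 V.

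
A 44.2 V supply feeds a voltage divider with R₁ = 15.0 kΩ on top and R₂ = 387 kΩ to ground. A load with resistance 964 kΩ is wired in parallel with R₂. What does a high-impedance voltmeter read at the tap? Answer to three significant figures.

V_out ≈ 41.9 V

The load sits in parallel with R₂: R₂‖R_L = (387 × 964) / (387 + 964) = 276.1 kΩ.
V_out = 44.2 × 276.1 / (15.0 + 276.1) = 44.2 × 276.1/291.1 = 41.9 V.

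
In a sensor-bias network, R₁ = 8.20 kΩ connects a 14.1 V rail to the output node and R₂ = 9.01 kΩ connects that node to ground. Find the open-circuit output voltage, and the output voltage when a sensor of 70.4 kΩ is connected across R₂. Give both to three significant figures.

Unloaded: 7.38 V; loaded: 6.96 V

Open-circuit: V = 14.1 × 9.01/(8.20 + 9.01) = 7.38 V.
With the load, R₂ becomes R₂‖R_L = 7.988 kΩ, so V = 14.1 × 7.988/16.19 = 6.96 V.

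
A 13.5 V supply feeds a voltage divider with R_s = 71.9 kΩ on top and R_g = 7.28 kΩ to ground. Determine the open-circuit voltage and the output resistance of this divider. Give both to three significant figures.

V_th is the open-circuit tap voltage: 13.5 × 7.28/(71.9 + 7.28) = 1.24 V.
With the supply zeroed, R_s and R_g appear in parallel from the tap: R_th = R_s‖R_g = (71.9 × 7.28)/79.18 = 6.61 kΩ.

V_th = 1.24 V, R_th = 6.61 kΩ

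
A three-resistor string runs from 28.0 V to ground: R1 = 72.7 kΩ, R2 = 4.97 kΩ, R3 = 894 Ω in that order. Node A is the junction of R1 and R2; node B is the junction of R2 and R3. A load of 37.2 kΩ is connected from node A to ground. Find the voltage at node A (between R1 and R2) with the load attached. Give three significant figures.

V ≈ 1.82 V

Below node A the series string R2+R3 = 5864 Ω sits in parallel with the 37200 Ω load: 5066 Ω.
V_A = 28.0 × 5066/(72700 + 5066) = 1.82 V.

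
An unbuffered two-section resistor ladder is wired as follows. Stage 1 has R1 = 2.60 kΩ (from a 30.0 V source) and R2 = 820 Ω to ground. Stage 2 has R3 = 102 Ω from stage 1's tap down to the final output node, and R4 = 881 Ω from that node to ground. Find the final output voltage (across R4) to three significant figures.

V_out ≈ 3.94 V

Stage 2 presents R3+R4 = 983.0 Ω as a load on stage 1's tap.
Stage 1's lower leg becomes R2‖(R3+R4) = 447.1 Ω, so V_mid = 30.0 × 447.1/3047 = 4.402 V.
Stage 2 is itself unloaded: V_out = V_mid × R4/(R3+R4) = 4.402 × 881/983.0 = 3.94 V.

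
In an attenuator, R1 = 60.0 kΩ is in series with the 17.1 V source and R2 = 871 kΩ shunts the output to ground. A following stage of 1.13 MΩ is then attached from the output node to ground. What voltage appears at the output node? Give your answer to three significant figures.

V_out ≈ 15.2 V

The load sits in parallel with R2: R2‖R_L = (871 × 1130) / (871 + 1130) = 491.9 kΩ.
V_out = 17.1 × 491.9 / (60.0 + 491.9) = 17.1 × 491.9/551.9 = 15.2 V.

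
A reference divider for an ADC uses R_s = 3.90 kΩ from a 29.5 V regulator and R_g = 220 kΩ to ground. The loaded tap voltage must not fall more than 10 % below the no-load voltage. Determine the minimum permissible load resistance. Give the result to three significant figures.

R_L(min) ≈ 34.5 kΩ

Output resistance R_th = R_s‖R_g = (3.90 × 220)/223.9 = 3.832 kΩ.
The fractional drop is R_th/(R_th + R_L); requiring this ≤ 0.100 gives R_L ≥ R_th(1/0.100 − 1) = 3.832 × 9.000 = 34.5 kΩ.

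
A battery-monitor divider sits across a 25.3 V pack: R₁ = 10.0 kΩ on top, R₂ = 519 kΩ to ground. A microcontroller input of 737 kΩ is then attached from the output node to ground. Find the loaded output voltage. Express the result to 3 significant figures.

The load sits in parallel with R₂: R₂‖R_L = (519 × 737) / (519 + 737) = 304.5 kΩ.
V_out = 25.3 × 304.5 / (10.0 + 304.5) = 25.3 × 304.5/314.5 = 24.5 V.
(Unloaded it would have been 24.8 V.)

V_out ≈ 24.5 V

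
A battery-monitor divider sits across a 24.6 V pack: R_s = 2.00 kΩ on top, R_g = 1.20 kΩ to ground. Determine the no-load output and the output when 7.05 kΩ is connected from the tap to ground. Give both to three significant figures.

Open-circuit: V = 24.6 × 1.20/(2.00 + 1.20) = 9.22 V.
With the load, R_g becomes R_g‖R_L = 1.025 kΩ, so V = 24.6 × 1.025/3.025 = 8.34 V.

Unloaded: 9.22 V; loaded: 8.34 V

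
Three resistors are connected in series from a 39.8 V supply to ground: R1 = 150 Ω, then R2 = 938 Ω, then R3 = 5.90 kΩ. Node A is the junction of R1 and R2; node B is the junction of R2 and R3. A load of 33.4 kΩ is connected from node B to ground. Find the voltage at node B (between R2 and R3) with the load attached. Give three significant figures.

At node B, R3 is in parallel with the load: R3‖R_L = 5014 Ω.
Below node A the resistance is R2 + (R3‖R_L) = 5952 Ω, so V_A = 39.8 × 5952/6102 = 38.82 V.
Then V_B = V_A × (R3‖R_L)/(R2 + R3‖R_L) = 38.82 × 5014/5952 = 32.7 V.

V ≈ 32.7 V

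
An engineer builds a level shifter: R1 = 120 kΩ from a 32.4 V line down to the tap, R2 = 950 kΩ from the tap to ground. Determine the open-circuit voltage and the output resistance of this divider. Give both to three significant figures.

V_th is the open-circuit tap voltage: 32.4 × 950/(120 + 950) = 28.8 V.
With the supply zeroed, R1 and R2 appear in parallel from the tap: R_th = R1‖R2 = (120 × 950)/1070 = 107 kΩ.

V_th = 28.8 V, R_th = 107 kΩ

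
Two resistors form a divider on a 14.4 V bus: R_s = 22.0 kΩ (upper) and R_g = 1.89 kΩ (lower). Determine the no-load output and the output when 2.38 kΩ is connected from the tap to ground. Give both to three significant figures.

Unloaded: 1.14 V; loaded: 0.658 V

Open-circuit: V = 14.4 × 1.89/(22.0 + 1.89) = 1.14 V.
With the load, R_g becomes R_g‖R_L = 1.053 kΩ, so V = 14.4 × 1.053/23.05 = 0.658 V.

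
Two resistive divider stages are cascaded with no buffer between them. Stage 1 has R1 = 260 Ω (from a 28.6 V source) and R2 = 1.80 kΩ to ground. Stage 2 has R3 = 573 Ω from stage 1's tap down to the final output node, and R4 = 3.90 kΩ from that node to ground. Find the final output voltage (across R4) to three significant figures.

Stage 2 presents R3+R4 = 4473 Ω as a load on stage 1's tap.
Stage 1's lower leg becomes R2‖(R3+R4) = 1284 Ω, so V_mid = 28.6 × 1284/1544 = 23.78 V.
Stage 2 is itself unloaded: V_out = V_mid × R4/(R3+R4) = 23.78 × 3900/4473 = 20.7 V.

V_out ≈ 20.7 V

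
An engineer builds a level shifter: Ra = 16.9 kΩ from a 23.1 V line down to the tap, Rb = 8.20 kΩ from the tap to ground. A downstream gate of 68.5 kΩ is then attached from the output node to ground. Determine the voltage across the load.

The load sits in parallel with Rb: Rb‖R_L = (8.20 × 68.5) / (8.20 + 68.5) = 7.323 kΩ.
V_out = 23.1 × 7.323 / (16.9 + 7.323) = 23.1 × 7.323/24.22 = 6.98 V.

V_out ≈ 6.98 V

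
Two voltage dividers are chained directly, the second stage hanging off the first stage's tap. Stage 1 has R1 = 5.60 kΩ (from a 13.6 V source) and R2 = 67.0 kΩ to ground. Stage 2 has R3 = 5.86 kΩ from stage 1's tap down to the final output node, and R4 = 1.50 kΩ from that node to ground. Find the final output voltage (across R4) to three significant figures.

Stage 2 presents R3+R4 = 7.360 kΩ as a load on stage 1's tap.
Stage 1's lower leg becomes R2‖(R3+R4) = 6.632 kΩ, so V_mid = 13.6 × 6.632/12.23 = 7.373 V.
Stage 2 is itself unloaded: V_out = V_mid × R4/(R3+R4) = 7.373 × 1.50/7.360 = 1.50 V.

V_out ≈ 1.50 V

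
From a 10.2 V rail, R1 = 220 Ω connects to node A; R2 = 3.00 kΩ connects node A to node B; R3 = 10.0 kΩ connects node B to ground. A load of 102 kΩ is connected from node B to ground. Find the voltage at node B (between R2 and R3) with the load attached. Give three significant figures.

V ≈ 7.54 V

At node B, R3 is in parallel with the load: R3‖R_L = 9107 Ω.
Below node A the resistance is R2 + (R3‖R_L) = 12110 Ω, so V_A = 10.2 × 12110/12330 = 10.02 V.
Then V_B = V_A × (R3‖R_L)/(R2 + R3‖R_L) = 10.02 × 9107/12110 = 7.54 V.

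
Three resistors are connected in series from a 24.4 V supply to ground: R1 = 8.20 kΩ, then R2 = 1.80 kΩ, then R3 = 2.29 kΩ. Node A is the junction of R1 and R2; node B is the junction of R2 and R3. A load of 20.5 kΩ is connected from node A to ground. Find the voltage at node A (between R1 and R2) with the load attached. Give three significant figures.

Below node A the series string R2+R3 = 4.090 kΩ sits in parallel with the 20.5 kΩ load: 3.410 kΩ.
V_A = 24.4 × 3.410/(8.20 + 3.410) = 7.17 V.

V ≈ 7.17 V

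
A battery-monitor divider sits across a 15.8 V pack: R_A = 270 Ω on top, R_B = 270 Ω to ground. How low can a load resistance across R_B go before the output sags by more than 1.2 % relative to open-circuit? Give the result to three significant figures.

Output resistance R_th = R_A‖R_B = (270 × 270)/540.0 = 135.0 Ω.
The fractional drop is R_th/(R_th + R_L); requiring this ≤ 0.0120 gives R_L ≥ R_th(1/0.0120 − 1) = 135.0 × 82.33 = 11.1 kΩ.

R_L(min) ≈ 11.1 kΩ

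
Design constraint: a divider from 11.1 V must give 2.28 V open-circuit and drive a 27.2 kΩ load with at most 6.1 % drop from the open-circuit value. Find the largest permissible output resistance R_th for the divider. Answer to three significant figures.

Loading drop = R_th/(R_th + R_L) ≤ 0.0610, so R_th ≤ R_L · ε/(1−ε) = 27.2 kΩ × 0.0610/0.9390 = 1.77 kΩ.
(Any R1, R2 with R2/(R1+R2) = 0.205 and R1‖R2 ≤ 1.77 kΩ will meet the spec.)

R_th ≤ 1.77 kΩ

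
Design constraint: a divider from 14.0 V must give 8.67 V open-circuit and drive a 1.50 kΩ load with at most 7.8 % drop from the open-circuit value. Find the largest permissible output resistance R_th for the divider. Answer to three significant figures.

Loading drop = R_th/(R_th + R_L) ≤ 0.0780, so R_th ≤ R_L · ε/(1−ε) = 1.50 kΩ × 0.0780/0.9220 = 127 Ω.

R_th ≤ 127 Ω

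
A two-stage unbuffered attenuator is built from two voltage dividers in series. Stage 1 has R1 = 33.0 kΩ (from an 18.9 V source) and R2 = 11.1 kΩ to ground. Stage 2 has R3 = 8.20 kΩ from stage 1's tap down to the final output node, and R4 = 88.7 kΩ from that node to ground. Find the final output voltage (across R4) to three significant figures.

Stage 2 presents R3+R4 = 96.90 kΩ as a load on stage 1's tap.
Stage 1's lower leg becomes R2‖(R3+R4) = 9.959 kΩ, so V_mid = 18.9 × 9.959/42.96 = 4.382 V.
Stage 2 is itself unloaded: V_out = V_mid × R4/(R3+R4) = 4.382 × 88.7/96.90 = 4.01 V.

V_out ≈ 4.01 V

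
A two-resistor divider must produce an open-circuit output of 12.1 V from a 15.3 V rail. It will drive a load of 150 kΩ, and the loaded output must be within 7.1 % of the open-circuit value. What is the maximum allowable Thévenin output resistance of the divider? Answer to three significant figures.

R_th ≤ 11.5 kΩ

Loading drop = R_th/(R_th + R_L) ≤ 0.0710, so R_th ≤ R_L · ε/(1−ε) = 150 kΩ × 0.0710/0.9290 = 11.5 kΩ.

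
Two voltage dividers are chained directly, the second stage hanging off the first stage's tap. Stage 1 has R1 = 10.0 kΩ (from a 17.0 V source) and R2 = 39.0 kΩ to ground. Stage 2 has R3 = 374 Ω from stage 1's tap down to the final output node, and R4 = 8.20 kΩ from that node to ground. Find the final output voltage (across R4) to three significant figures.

V_out ≈ 6.71 V

Stage 2 presents R3+R4 = 8574 Ω as a load on stage 1's tap.
Stage 1's lower leg becomes R2‖(R3+R4) = 7029 Ω, so V_mid = 17.0 × 7029/17030 = 7.017 V.
Stage 2 is itself unloaded: V_out = V_mid × R4/(R3+R4) = 7.017 × 8200/8574 = 6.71 V.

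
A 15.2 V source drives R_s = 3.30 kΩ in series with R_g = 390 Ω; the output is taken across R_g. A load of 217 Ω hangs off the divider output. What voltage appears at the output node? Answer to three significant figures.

V_out ≈ 0.616 V

The load sits in parallel with R_g: R_g‖R_L = (390 × 217) / (390 + 217) = 139.4 Ω.
V_out = 15.2 × 139.4 / (3300 + 139.4) = 15.2 × 139.4/3439 = 0.616 V.
(Unloaded it would have been 1.61 V.)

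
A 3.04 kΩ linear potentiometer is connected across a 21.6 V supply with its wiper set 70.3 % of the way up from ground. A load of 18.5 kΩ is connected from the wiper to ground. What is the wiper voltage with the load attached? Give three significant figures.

The wiper splits the pot into (1−α)R = 902.9 Ω above and αR = 2137 Ω below.
Lower section ‖ load = 1916 Ω.
V_wiper = 21.6 × 1916/(902.9 + 1916) = 14.7 V.

V ≈ 14.7 V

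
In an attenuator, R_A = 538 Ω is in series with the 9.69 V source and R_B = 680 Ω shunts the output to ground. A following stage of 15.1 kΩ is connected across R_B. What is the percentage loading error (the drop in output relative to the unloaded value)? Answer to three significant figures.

1.95 %

The divider's output (Thévenin) resistance is R_A‖R_B = 300.4 Ω.
Fractional drop under load = R_th/(R_th + R_L) = 300.4 / (300.4 + 15100) = 0.01950.
So the output falls by 1.95 %.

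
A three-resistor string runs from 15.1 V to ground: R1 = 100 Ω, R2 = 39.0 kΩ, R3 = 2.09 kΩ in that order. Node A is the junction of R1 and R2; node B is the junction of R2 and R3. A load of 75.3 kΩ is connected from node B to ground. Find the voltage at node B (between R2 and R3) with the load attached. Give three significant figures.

At node B, R3 is in parallel with the load: R3‖R_L = 2034 Ω.
Below node A the resistance is R2 + (R3‖R_L) = 41030 Ω, so V_A = 15.1 × 41030/41130 = 15.06 V.
Then V_B = V_A × (R3‖R_L)/(R2 + R3‖R_L) = 15.06 × 2034/41030 = 0.747 V.

V ≈ 0.747 V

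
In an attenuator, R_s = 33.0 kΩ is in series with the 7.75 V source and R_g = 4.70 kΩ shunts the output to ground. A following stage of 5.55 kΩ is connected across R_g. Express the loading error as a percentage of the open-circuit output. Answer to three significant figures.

42.6 %

Unloaded V = 7.75 × 4.70/37.70 = 0.9662 V.
Loaded: R_g‖R_L = 2.545 kΩ, giving V = 7.75 × 2.545/35.54 = 0.5549 V.
Drop = (0.9662 − 0.5549) / 0.9662 = 42.6 %.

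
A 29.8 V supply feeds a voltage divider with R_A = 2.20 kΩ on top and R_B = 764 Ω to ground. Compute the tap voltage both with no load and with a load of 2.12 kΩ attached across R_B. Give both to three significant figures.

Unloaded: 7.68 V; loaded: 6.06 V

Open-circuit: V = 29.8 × 764/(2200 + 764) = 7.68 V.
With the load, R_B becomes R_B‖R_L = 561.6 Ω, so V = 29.8 × 561.6/2762 = 6.06 V.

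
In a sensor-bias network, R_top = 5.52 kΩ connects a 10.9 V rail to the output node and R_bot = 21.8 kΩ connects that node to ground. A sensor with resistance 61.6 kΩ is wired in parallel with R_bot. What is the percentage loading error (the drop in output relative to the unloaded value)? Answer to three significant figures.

The divider's output (Thévenin) resistance is R_top‖R_bot = 4.405 kΩ.
Fractional drop under load = R_th/(R_th + R_L) = 4.405 / (4.405 + 61.6) = 0.06673.
So the output falls by 6.67 %.

6.67 %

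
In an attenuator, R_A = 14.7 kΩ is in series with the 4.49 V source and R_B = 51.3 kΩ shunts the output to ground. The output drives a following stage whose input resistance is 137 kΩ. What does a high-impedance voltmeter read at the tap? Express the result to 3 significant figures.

The load sits in parallel with R_B: R_B‖R_L = (51.3 × 137) / (51.3 + 137) = 37.32 kΩ.
V_out = 4.49 × 37.32 / (14.7 + 37.32) = 4.49 × 37.32/52.02 = 3.22 V.

V_out ≈ 3.22 V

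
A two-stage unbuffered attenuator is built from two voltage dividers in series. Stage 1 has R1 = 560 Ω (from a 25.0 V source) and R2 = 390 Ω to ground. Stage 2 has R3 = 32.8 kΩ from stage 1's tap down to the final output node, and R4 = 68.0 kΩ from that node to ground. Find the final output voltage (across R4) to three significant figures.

Stage 2 presents R3+R4 = 100800 Ω as a load on stage 1's tap.
Stage 1's lower leg becomes R2‖(R3+R4) = 388.5 Ω, so V_mid = 25.0 × 388.5/948.5 = 10.24 V.
Stage 2 is itself unloaded: V_out = V_mid × R4/(R3+R4) = 10.24 × 68000/100800 = 6.91 V.

V_out ≈ 6.91 V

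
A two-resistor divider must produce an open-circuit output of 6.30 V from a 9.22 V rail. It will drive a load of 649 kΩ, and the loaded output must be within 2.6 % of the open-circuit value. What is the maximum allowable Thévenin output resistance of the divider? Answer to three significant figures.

Loading drop = R_th/(R_th + R_L) ≤ 0.0260, so R_th ≤ R_L · ε/(1−ε) = 649 kΩ × 0.0260/0.9740 = 17.3 kΩ.
(Any R1, R2 with R2/(R1+R2) = 0.683 and R1‖R2 ≤ 17.3 kΩ will meet the spec.)

R_th ≤ 17.3 kΩ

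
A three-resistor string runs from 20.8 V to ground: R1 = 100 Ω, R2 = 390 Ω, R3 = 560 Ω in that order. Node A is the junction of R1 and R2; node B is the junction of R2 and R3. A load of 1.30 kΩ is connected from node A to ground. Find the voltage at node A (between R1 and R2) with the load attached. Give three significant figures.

Below node A the series string R2+R3 = 950.0 Ω sits in parallel with the 1300 Ω load: 548.9 Ω.
V_A = 20.8 × 548.9/(100 + 548.9) = 17.6 V.

V ≈ 17.6 V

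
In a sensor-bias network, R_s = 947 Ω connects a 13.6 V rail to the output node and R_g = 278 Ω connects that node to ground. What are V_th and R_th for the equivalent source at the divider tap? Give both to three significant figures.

V_th = 3.09 V, R_th = 215 Ω

V_th is the open-circuit tap voltage: 13.6 × 278/(947 + 278) = 3.09 V.
With the supply zeroed, R_s and R_g appear in parallel from the tap: R_th = R_s‖R_g = (947 × 278)/1225 = 215 Ω.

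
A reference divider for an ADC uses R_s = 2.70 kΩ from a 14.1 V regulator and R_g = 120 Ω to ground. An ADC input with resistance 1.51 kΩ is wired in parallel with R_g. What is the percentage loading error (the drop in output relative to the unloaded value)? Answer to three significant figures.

7.07 %

The divider's output (Thévenin) resistance is R_s‖R_g = 114.9 Ω.
Fractional drop under load = R_th/(R_th + R_L) = 114.9 / (114.9 + 1510) = 0.07071.
So the output falls by 7.07 %.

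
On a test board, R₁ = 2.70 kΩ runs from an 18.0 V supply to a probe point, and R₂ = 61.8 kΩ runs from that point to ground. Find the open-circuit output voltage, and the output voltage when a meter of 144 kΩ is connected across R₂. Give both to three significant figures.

Unloaded: 17.2 V; loaded: 16.9 V

Open-circuit: V = 18.0 × 61.8/(2.70 + 61.8) = 17.2 V.
With the load, R₂ becomes R₂‖R_L = 43.24 kΩ, so V = 18.0 × 43.24/45.94 = 16.9 V.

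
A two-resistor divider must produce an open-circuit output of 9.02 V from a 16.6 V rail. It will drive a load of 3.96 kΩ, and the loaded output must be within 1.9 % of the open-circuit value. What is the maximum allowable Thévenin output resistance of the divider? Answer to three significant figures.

R_th ≤ 76.7 Ω

Loading drop = R_th/(R_th + R_L) ≤ 0.0190, so R_th ≤ R_L · ε/(1−ε) = 3.96 kΩ × 0.0190/0.9810 = 76.7 Ω.
(Any R1, R2 with R2/(R1+R2) = 0.543 and R1‖R2 ≤ 76.7 Ω will meet the spec.)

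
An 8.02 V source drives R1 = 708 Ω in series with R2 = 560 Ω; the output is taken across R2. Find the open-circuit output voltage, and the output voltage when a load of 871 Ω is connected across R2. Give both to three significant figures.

Unloaded: 3.54 V; loaded: 2.61 V

Open-circuit: V = 8.02 × 560/(708 + 560) = 3.54 V.
With the load, R2 becomes R2‖R_L = 340.9 Ω, so V = 8.02 × 340.9/1049 = 2.61 V.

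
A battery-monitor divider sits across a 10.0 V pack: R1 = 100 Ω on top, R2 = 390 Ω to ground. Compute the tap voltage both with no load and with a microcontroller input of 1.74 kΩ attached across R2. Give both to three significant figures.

Open-circuit: V = 10.0 × 390/(100 + 390) = 7.96 V.
With the load, R2 becomes R2‖R_L = 318.6 Ω, so V = 10.0 × 318.6/418.6 = 7.61 V.

Unloaded: 7.96 V; loaded: 7.61 V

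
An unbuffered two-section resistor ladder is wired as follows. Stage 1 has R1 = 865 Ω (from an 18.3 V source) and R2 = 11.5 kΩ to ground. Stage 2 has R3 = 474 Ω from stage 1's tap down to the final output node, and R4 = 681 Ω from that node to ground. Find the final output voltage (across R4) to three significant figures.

V_out ≈ 5.92 V

Stage 2 presents R3+R4 = 1155 Ω as a load on stage 1's tap.
Stage 1's lower leg becomes R2‖(R3+R4) = 1050 Ω, so V_mid = 18.3 × 1050/1915 = 10.03 V.
Stage 2 is itself unloaded: V_out = V_mid × R4/(R3+R4) = 10.03 × 681/1155 = 5.92 V.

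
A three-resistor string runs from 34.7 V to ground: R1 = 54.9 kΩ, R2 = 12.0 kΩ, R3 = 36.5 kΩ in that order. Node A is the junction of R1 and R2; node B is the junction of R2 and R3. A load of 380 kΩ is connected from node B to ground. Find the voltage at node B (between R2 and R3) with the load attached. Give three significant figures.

At node B, R3 is in parallel with the load: R3‖R_L = 33.30 kΩ.
Below node A the resistance is R2 + (R3‖R_L) = 45.30 kΩ, so V_A = 34.7 × 45.30/100.2 = 15.69 V.
Then V_B = V_A × (R3‖R_L)/(R2 + R3‖R_L) = 15.69 × 33.30/45.30 = 11.5 V.

V ≈ 11.5 V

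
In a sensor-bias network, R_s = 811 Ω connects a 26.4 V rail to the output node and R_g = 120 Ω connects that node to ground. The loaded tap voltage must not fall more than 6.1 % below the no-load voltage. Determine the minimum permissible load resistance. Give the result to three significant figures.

R_L(min) ≈ 1.61 kΩ

Output resistance R_th = R_s‖R_g = (811 × 120)/931.0 = 104.5 Ω.
The fractional drop is R_th/(R_th + R_L); requiring this ≤ 0.0610 gives R_L ≥ R_th(1/0.0610 − 1) = 104.5 × 15.39 = 1.61 kΩ.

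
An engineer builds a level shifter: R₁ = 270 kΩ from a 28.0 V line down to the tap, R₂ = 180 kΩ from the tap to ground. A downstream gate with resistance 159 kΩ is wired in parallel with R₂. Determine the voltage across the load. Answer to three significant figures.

The load sits in parallel with R₂: R₂‖R_L = (180 × 159) / (180 + 159) = 84.42 kΩ.
V_out = 28.0 × 84.42 / (270 + 84.42) = 28.0 × 84.42/354.4 = 6.67 V.
(Unloaded it would have been 11.2 V.)

V_out ≈ 6.67 V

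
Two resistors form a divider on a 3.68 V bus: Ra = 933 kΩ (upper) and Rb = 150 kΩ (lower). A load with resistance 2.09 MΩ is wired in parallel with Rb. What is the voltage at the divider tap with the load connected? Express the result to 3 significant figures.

V_out ≈ 0.480 V

The load sits in parallel with Rb: Rb‖R_L = (150 × 2090) / (150 + 2090) = 140.0 kΩ.
V_out = 3.68 × 140.0 / (933 + 140.0) = 3.68 × 140.0/1073 = 0.480 V.
(Unloaded it would have been 0.510 V.)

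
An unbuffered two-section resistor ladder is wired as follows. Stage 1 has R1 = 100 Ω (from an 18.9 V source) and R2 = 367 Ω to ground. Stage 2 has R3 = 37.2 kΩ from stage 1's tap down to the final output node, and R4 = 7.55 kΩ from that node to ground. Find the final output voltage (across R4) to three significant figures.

V_out ≈ 2.50 V

Stage 2 presents R3+R4 = 44750 Ω as a load on stage 1's tap.
Stage 1's lower leg becomes R2‖(R3+R4) = 364.0 Ω, so V_mid = 18.9 × 364.0/464.0 = 14.83 V.
Stage 2 is itself unloaded: V_out = V_mid × R4/(R3+R4) = 14.83 × 7550/44750 = 2.50 V.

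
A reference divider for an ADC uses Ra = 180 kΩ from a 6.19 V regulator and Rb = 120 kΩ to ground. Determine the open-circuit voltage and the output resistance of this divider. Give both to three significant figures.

V_th is the open-circuit tap voltage: 6.19 × 120/(180 + 120) = 2.48 V.
With the supply zeroed, Ra and Rb appear in parallel from the tap: R_th = Ra‖Rb = (180 × 120)/300.0 = 72.0 kΩ.

V_th = 2.48 V, R_th = 72.0 kΩ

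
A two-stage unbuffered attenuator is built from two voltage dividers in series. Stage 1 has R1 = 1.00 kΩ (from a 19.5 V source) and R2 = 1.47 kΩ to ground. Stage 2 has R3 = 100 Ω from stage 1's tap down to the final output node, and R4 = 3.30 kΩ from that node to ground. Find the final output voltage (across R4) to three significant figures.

Stage 2 presents R3+R4 = 3400 Ω as a load on stage 1's tap.
Stage 1's lower leg becomes R2‖(R3+R4) = 1026 Ω, so V_mid = 19.5 × 1026/2026 = 9.876 V.
Stage 2 is itself unloaded: V_out = V_mid × R4/(R3+R4) = 9.876 × 3300/3400 = 9.59 V.

V_out ≈ 9.59 V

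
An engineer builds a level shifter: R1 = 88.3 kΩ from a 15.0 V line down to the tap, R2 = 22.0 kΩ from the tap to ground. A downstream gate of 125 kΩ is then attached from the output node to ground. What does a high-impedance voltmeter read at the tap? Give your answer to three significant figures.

V_out ≈ 2.62 V

The load sits in parallel with R2: R2‖R_L = (22.0 × 125) / (22.0 + 125) = 18.71 kΩ.
V_out = 15.0 × 18.71 / (88.3 + 18.71) = 15.0 × 18.71/107.0 = 2.62 V.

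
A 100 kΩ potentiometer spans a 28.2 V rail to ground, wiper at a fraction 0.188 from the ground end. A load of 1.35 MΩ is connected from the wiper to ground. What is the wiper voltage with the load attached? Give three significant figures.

V ≈ 5.24 V

The wiper splits the pot into (1−α)R = 81.20 kΩ above and αR = 18.80 kΩ below.
Lower section ‖ load = 18.54 kΩ.
V_wiper = 28.2 × 18.54/(81.20 + 18.54) = 5.24 V.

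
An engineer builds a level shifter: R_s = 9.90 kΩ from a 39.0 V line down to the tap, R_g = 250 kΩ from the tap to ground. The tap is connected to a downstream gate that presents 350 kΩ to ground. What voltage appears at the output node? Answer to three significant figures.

V_out ≈ 36.5 V

The load sits in parallel with R_g: R_g‖R_L = (250 × 350) / (250 + 350) = 145.8 kΩ.
V_out = 39.0 × 145.8 / (9.90 + 145.8) = 39.0 × 145.8/155.7 = 36.5 V.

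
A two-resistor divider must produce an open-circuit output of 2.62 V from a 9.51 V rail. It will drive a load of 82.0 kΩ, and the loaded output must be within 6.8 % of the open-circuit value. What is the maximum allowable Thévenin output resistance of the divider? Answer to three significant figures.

Loading drop = R_th/(R_th + R_L) ≤ 0.0680, so R_th ≤ R_L · ε/(1−ε) = 82.0 kΩ × 0.0680/0.9320 = 5.98 kΩ.

R_th ≤ 5.98 kΩ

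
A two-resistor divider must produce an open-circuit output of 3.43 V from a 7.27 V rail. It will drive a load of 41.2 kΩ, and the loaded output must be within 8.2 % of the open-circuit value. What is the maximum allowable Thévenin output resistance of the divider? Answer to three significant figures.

R_th ≤ 3.68 kΩ

Loading drop = R_th/(R_th + R_L) ≤ 0.0820, so R_th ≤ R_L · ε/(1−ε) = 41.2 kΩ × 0.0820/0.9180 = 3.68 kΩ.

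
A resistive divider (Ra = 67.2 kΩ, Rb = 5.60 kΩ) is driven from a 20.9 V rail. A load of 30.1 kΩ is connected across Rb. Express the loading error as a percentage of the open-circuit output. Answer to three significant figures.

14.7 %

The divider's output (Thévenin) resistance is Ra‖Rb = 5.169 kΩ.
Fractional drop under load = R_th/(R_th + R_L) = 5.169 / (5.169 + 30.1) = 0.1466.
So the output falls by 14.7 %.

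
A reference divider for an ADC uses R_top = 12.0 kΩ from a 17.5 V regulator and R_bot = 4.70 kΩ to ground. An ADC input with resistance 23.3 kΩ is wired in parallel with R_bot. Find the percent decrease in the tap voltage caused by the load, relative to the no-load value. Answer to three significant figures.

12.7 %

The divider's output (Thévenin) resistance is R_top‖R_bot = 3.377 kΩ.
Fractional drop under load = R_th/(R_th + R_L) = 3.377 / (3.377 + 23.3) = 0.1266.
So the output falls by 12.7 %.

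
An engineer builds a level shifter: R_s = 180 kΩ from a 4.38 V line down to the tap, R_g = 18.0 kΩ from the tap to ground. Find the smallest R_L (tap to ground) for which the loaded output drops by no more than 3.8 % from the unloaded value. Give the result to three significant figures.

Output resistance R_th = R_s‖R_g = (180 × 18.0)/198.0 = 16.36 kΩ.
The fractional drop is R_th/(R_th + R_L); requiring this ≤ 0.0380 gives R_L ≥ R_th(1/0.0380 − 1) = 16.36 × 25.32 = 414 kΩ.

R_L(min) ≈ 414 kΩ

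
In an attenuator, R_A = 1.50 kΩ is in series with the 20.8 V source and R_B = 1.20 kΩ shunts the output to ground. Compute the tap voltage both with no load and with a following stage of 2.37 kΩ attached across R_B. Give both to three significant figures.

Unloaded: 9.24 V; loaded: 7.21 V

Open-circuit: V = 20.8 × 1.20/(1.50 + 1.20) = 9.24 V.
With the load, R_B becomes R_B‖R_L = 0.7966 kΩ, so V = 20.8 × 0.7966/2.297 = 7.21 V.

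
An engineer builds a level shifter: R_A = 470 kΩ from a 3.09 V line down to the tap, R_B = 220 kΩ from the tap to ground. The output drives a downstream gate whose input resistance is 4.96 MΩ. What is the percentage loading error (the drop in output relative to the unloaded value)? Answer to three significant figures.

2.93 %

The divider's output (Thévenin) resistance is R_A‖R_B = 149.9 kΩ.
Fractional drop under load = R_th/(R_th + R_L) = 149.9 / (149.9 + 4960) = 0.02933.
So the output falls by 2.93 %.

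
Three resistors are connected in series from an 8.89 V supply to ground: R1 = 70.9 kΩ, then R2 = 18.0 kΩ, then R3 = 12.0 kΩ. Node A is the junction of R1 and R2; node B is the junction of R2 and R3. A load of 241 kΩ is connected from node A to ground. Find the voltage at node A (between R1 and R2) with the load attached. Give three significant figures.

Below node A the series string R2+R3 = 30.00 kΩ sits in parallel with the 241 kΩ load: 26.68 kΩ.
V_A = 8.89 × 26.68/(70.9 + 26.68) = 2.43 V.

V ≈ 2.43 V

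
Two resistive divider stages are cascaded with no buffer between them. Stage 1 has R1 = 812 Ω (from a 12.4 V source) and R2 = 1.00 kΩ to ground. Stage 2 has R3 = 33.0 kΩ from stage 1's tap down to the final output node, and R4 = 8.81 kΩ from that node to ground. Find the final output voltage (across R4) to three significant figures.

V_out ≈ 1.43 V

Stage 2 presents R3+R4 = 41810 Ω as a load on stage 1's tap.
Stage 1's lower leg becomes R2‖(R3+R4) = 976.6 Ω, so V_mid = 12.4 × 976.6/1789 = 6.771 V.
Stage 2 is itself unloaded: V_out = V_mid × R4/(R3+R4) = 6.771 × 8810/41810 = 1.43 V.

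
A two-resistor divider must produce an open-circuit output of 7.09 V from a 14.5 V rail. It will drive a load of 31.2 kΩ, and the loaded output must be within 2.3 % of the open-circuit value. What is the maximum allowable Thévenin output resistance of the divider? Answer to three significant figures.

R_th ≤ 734 Ω

Loading drop = R_th/(R_th + R_L) ≤ 0.0230, so R_th ≤ R_L · ε/(1−ε) = 31.2 kΩ × 0.0230/0.9770 = 734 Ω.
(Any R1, R2 with R2/(R1+R2) = 0.489 and R1‖R2 ≤ 734 Ω will meet the spec.)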